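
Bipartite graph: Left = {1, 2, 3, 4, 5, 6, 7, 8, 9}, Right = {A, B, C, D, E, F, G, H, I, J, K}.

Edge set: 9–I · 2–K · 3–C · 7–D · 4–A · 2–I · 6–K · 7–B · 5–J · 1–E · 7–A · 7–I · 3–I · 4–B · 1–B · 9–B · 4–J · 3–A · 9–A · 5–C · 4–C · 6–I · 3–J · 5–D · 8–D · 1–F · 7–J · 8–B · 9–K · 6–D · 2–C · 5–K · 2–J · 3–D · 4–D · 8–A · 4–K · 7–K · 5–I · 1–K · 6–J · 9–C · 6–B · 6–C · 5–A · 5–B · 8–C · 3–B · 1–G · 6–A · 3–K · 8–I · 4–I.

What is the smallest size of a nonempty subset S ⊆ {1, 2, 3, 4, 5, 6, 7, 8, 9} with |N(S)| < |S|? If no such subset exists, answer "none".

Take S = {2, 3, 4, 5, 6, 7, 8, 9}. Its neighbourhood is {A, B, C, D, I, J, K}, so |N(S)| = 7 < |S| = 8.
Every subset of size less than 8 has at least as many neighbours as members, so 8 is the minimum.

8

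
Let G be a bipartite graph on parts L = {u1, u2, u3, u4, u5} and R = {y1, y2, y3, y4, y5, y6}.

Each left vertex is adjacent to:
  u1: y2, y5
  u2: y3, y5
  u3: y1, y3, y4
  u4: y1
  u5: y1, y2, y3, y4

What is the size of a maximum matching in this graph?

5

One maximum matching: u1-y2, u2-y5, u3-y4, u4-y1, u5-y3.
This saturates every left vertex, so 5 is the maximum.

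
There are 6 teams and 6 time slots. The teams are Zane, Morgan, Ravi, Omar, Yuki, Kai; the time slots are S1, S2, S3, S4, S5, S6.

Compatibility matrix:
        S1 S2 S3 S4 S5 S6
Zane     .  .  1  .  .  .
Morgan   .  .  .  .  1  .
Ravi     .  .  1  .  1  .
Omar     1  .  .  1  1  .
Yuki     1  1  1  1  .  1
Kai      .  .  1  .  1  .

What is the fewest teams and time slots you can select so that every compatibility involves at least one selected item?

The 4 edges Zane–S3, Morgan–S5, Omar–S4, Yuki–S2 form a matching, so any vertex cover needs at least 4 vertices (one per matched edge).
Conversely {Omar, Yuki, S3, S5} meets every edge and has exactly 4 vertices, so 4 is optimal.

4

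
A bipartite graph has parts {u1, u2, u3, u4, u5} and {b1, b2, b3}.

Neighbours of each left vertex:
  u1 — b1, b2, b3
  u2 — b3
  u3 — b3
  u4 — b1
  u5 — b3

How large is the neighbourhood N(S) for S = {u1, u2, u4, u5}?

The union of neighbours of {u1, u2, u4, u5} is {b1, b2, b3}, which has 3 elements.
Since |N(S)| = 3 < |S| = 4, Hall's condition fails for this subset.

3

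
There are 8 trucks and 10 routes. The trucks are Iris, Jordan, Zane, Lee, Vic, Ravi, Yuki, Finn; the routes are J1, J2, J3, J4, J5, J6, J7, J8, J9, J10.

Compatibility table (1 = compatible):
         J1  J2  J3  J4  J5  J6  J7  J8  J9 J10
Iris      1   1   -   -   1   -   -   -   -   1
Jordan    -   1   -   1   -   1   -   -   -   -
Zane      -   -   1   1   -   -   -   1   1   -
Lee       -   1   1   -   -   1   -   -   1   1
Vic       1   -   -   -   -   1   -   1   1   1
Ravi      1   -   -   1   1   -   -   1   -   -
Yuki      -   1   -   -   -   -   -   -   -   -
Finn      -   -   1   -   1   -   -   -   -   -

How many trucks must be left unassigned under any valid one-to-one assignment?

0

One maximum matching: Iris-J5, Jordan-J6, Zane-J4, Lee-J10, Vic-J9, Ravi-J8, Yuki-J2, Finn-J3.
All 8 trucks are matched, so no larger matching exists.
That matches 8 of the 8, leaving 0 unmatched; no matching can do better.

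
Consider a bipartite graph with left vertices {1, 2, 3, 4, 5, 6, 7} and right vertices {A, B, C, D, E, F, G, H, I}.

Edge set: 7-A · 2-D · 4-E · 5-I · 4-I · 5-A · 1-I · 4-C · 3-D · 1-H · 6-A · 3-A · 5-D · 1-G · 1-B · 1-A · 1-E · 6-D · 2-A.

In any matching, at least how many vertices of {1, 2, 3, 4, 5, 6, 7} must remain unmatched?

2

A valid assignment of size 5: 1–G, 2–A, 3–D, 4–E, 5–I.
The set {2, 3, 6, 7} has only 2 neighbours ({A, D}), so by Hall's theorem at most 5 of the 7 left vertices can be matched.
That matches 5 of the 7, leaving 2 unmatched; no matching can do better.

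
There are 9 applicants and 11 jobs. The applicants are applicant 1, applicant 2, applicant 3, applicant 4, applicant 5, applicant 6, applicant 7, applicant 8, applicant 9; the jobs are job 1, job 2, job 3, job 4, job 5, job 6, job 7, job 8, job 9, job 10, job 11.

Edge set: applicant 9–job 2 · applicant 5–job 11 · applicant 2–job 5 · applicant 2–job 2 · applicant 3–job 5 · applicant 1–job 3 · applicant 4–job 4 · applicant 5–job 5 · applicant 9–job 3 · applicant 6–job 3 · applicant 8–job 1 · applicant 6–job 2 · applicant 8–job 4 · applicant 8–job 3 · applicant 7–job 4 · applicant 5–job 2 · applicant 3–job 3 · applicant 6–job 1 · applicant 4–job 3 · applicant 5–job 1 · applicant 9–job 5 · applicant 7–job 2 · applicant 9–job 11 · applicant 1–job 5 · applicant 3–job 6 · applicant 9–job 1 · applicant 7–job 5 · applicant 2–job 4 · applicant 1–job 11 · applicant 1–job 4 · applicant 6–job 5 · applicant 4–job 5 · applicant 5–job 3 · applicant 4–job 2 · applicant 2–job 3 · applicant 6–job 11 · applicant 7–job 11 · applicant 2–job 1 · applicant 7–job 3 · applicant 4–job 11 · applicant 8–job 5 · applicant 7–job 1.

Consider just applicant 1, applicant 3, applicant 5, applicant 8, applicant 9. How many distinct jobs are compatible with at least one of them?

7

The union of neighbours of {applicant 1, applicant 3, applicant 5, applicant 8, applicant 9} is {job 1, job 2, job 3, job 4, job 5, job 6, job 11}, which has 7 elements.
Since |N(S)| = 7 ≥ |S| = 5, Hall's condition holds for this subset.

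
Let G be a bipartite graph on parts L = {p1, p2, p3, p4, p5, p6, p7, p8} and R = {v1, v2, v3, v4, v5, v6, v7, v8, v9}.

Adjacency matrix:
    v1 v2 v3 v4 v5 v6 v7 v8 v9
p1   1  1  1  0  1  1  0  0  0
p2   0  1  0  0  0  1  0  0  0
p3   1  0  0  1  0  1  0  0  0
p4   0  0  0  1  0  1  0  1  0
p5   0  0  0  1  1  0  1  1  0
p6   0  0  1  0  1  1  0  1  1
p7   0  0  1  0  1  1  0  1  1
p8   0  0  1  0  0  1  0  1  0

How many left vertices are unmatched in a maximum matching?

For example, pair p1-v1, p2-v2, p3-v4, p4-v8, p5-v7, p6-v3, p7-v5, p8-v6.
All 8 left vertices are matched, so no larger matching exists.
That matches 8 of the 8, leaving 0 unmatched; no matching can do better.

0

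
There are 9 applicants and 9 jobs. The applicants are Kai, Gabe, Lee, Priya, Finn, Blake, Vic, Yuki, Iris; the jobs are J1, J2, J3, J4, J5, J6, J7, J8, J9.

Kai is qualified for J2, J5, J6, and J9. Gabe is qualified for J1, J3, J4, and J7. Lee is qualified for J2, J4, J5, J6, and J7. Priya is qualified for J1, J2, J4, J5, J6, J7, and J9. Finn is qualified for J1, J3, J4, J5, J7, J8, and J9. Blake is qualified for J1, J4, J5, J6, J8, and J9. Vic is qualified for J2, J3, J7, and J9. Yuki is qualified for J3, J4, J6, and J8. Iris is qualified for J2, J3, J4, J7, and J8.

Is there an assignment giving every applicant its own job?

Yes

For example, pair Kai→J5, Gabe→J3, Lee→J4, Priya→J1, Finn→J7, Blake→J8, Vic→J9, Yuki→J6, Iris→J2.
All 9 applicants are covered.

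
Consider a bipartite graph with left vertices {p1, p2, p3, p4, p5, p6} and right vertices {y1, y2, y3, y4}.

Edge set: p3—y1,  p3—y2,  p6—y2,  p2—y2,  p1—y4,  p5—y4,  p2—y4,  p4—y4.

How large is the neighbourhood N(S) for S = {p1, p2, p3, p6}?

The union of neighbours of {p1, p2, p3, p6} is {y1, y2, y4}, which has 3 elements.
Since |N(S)| = 3 < |S| = 4, Hall's condition fails for this subset.

3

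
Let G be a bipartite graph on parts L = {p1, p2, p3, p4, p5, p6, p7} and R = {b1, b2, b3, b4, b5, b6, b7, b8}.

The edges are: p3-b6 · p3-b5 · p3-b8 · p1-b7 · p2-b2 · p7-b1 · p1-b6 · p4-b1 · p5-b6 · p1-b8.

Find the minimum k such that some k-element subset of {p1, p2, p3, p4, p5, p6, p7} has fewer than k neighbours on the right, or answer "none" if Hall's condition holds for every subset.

1

Take S = {p6}. Its neighbourhood is {}, so |N(S)| = 0 < |S| = 1.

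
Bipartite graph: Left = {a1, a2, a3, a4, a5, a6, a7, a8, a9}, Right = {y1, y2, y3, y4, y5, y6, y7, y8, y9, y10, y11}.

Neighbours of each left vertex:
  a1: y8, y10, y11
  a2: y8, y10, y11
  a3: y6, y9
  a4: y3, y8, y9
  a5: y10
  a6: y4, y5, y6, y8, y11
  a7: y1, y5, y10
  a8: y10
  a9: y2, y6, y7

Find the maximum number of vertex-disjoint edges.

For example, pair a1-y11, a2-y8, a3-y9, a4-y3, a5-y10, a6-y6, a7-y1, a9-y7.
The set {a5, a8} has only 1 neighbour ({y10}), so by Hall's theorem at most 8 of the 9 left vertices can be matched.

8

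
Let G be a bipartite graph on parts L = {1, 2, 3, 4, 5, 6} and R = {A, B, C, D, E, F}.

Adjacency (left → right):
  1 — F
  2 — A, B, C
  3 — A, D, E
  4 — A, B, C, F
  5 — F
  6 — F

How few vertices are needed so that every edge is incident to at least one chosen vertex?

A maximum matching has 4 edges (e.g. 1–F, 2–C, 3–E, 4–B).
By König's theorem the minimum vertex cover has the same size. One such cover is {2, 3, 4, F}.

4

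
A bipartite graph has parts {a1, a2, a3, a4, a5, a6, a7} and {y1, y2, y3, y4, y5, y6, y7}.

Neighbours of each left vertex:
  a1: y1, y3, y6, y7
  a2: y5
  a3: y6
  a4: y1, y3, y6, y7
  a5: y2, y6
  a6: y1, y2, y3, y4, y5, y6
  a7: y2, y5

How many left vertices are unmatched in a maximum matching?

1

For example, pair a1→y1, a2→y5, a3→y6, a4→y3, a5→y2, a6→y4.
The set {a2, a3, a5, a7} has only 3 neighbours ({y2, y5, y6}), so by Hall's theorem at most 6 of the 7 left vertices can be matched.
That matches 6 of the 7, leaving 1 unmatched; no matching can do better.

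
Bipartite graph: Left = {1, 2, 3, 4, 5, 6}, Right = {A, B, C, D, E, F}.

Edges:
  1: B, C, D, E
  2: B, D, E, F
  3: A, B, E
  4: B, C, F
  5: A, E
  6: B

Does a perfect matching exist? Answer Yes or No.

A valid assignment of size 6: 1→C, 2→D, 3→E, 4→F, 5→A, 6→B.
All 6 left vertices are covered.

Yes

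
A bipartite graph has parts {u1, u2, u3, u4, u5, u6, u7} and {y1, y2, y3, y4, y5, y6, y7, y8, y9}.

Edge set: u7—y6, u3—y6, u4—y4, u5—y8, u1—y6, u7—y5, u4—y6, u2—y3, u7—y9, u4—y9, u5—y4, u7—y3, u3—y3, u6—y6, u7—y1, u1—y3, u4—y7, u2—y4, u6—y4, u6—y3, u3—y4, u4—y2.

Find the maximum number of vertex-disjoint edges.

One maximum matching: u1-y6, u2-y4, u3-y3, u4-y7, u5-y8, u7-y9.
The set {u1, u2, u3, u6} has only 3 neighbours ({y3, y4, y6}), so by Hall's theorem at most 6 of the 7 left vertices can be matched.

6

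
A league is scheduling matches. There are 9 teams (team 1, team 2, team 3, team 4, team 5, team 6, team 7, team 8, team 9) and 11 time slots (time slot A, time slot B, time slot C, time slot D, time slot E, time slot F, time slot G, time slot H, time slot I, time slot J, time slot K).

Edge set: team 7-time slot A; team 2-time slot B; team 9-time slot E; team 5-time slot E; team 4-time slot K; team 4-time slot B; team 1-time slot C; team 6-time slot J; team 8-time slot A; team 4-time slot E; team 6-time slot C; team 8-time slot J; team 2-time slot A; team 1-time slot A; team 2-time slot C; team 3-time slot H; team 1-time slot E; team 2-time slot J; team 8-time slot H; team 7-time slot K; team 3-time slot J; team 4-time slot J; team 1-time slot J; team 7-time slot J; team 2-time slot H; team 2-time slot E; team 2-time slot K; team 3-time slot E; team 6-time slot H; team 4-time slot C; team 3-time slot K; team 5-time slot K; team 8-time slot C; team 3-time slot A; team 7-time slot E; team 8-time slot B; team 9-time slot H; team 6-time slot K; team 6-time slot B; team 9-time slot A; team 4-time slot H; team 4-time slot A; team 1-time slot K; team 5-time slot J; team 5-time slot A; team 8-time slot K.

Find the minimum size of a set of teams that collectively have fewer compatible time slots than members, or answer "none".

Take S = {team 1, team 2, team 3, team 4, team 5, team 6, team 7, team 8}. Its neighbourhood is {time slot A, time slot B, time slot C, time slot E, time slot H, time slot J, time slot K}, so |N(S)| = 7 < |S| = 8.
Every subset of size less than 8 has at least as many neighbours as members, so 8 is the minimum.

8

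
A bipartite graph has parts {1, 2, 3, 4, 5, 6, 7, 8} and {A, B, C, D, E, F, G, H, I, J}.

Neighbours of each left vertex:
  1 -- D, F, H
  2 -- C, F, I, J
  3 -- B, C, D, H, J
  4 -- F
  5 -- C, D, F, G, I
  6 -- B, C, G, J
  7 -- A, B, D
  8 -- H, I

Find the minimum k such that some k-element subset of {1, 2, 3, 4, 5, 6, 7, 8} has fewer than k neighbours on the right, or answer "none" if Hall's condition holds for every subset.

none

A matching saturating every left vertex exists, for instance 1→D, 2→C, 3→J, 4→F, 5→G, 6→B, 7→A, 8→H.
By Hall's marriage theorem, this means |N(S)| ≥ |S| for every subset S, so no violating subset exists.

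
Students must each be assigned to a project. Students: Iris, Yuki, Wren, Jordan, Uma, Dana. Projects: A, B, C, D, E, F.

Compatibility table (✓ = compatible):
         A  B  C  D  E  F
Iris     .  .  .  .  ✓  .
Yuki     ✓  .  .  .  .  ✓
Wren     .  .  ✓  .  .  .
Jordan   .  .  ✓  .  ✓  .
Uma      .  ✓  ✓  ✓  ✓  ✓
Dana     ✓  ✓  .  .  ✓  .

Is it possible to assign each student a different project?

No

The set {Iris, Wren, Jordan} has only 2 neighbours ({C, E}), so by Hall's theorem at most 5 of the 6 students can be matched.
Hence no matching covers every student.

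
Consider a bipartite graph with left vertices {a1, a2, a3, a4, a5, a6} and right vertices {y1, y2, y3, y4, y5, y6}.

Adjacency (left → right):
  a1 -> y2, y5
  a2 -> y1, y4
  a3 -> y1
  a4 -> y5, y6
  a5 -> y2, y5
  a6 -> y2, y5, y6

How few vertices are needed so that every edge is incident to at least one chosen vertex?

5

{a2, a3, y2, y5, y6} is a vertex cover of size 5: every edge has an endpoint in this set.
No smaller cover exists because a1–y5, a2–y4, a3–y1, a4–y6, a5–y2 is a matching of size 5, and a cover must include an endpoint of each of these disjoint edges (König's theorem).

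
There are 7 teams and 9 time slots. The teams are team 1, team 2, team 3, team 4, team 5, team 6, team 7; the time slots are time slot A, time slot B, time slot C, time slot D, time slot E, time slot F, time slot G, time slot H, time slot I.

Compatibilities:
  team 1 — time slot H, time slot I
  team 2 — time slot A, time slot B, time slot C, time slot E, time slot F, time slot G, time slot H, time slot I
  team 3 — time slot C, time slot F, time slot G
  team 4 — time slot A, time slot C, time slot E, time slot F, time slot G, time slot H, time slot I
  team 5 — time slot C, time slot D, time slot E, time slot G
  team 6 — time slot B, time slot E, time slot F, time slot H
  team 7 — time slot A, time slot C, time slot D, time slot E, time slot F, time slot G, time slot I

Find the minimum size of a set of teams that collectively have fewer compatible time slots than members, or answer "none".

none

A matching saturating every team exists, for instance team 1→time slot I, team 2→time slot G, team 3→time slot F, team 4→time slot E, team 5→time slot D, team 6→time slot H, team 7→time slot C.
By Hall's marriage theorem, this means |N(S)| ≥ |S| for every subset S, so no violating subset exists.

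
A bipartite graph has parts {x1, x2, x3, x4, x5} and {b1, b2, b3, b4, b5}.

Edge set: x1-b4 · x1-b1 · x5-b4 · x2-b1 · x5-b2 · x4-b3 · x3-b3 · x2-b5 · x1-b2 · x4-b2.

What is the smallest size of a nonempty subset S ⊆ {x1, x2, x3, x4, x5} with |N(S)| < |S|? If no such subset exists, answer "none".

A matching saturating every left vertex exists, for instance x1→b1, x2→b5, x3→b3, x4→b2, x5→b4.
By Hall's marriage theorem, this means |N(S)| ≥ |S| for every subset S, so no violating subset exists.

none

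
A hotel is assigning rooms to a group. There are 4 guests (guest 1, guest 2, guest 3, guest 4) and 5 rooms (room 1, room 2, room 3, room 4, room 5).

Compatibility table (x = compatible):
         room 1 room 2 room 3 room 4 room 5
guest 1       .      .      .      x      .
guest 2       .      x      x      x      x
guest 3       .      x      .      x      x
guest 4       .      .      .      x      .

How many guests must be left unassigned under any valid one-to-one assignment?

1

A valid assignment of size 3: guest 1-room 4, guest 2-room 3, guest 3-room 5.
The set {guest 1, guest 4} has only 1 neighbour ({room 4}), so by Hall's theorem at most 3 of the 4 guests can be matched.
That matches 3 of the 4, leaving 1 unmatched; no matching can do better.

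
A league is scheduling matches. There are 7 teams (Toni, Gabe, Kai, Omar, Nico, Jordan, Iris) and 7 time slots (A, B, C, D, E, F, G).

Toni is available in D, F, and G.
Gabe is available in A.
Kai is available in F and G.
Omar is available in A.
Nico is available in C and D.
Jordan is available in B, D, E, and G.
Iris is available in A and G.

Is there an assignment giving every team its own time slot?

The set {Gabe, Omar} has only 1 neighbour ({A}), so by Hall's theorem at most 6 of the 7 teams can be matched.
Hence no matching covers every team.

No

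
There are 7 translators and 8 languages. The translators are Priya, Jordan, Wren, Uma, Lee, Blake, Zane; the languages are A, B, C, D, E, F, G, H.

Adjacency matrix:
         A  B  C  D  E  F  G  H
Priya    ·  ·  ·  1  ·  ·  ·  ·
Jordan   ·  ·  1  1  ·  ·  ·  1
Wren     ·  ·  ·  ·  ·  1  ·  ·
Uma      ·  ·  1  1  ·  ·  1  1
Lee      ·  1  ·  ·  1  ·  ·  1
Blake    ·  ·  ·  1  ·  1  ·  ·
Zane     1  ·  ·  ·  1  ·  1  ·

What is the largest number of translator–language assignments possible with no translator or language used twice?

6

For example, pair Priya–D, Jordan–C, Wren–F, Uma–G, Lee–B, Zane–E.
The set {Priya, Wren, Blake} has only 2 neighbours ({D, F}), so by Hall's theorem at most 6 of the 7 translators can be matched.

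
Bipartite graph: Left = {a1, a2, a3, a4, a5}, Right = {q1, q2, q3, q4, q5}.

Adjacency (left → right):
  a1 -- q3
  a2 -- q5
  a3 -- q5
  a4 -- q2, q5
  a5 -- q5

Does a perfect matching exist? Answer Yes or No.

No

The set {a2, a3, a5} has only 1 neighbour ({q5}), so by Hall's theorem at most 3 of the 5 left vertices can be matched.
Hence no matching covers every left vertex.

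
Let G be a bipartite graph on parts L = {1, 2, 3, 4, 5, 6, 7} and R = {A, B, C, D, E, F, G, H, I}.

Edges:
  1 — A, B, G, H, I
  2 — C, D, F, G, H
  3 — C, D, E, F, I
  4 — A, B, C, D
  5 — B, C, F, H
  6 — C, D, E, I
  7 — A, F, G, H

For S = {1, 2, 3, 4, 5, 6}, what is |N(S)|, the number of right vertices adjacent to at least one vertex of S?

9

The union of neighbours of {1, 2, 3, 4, 5, 6} is {A, B, C, D, E, F, G, H, I}, which has 9 elements.
Since |N(S)| = 9 ≥ |S| = 6, Hall's condition holds for this subset.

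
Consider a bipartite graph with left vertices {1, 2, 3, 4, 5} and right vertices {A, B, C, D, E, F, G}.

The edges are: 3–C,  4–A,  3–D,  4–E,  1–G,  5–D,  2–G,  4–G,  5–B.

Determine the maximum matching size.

4

One maximum matching: 1–G, 3–C, 4–E, 5–B.
The set {1, 2} has only 1 neighbour ({G}), so by Hall's theorem at most 4 of the 5 left vertices can be matched.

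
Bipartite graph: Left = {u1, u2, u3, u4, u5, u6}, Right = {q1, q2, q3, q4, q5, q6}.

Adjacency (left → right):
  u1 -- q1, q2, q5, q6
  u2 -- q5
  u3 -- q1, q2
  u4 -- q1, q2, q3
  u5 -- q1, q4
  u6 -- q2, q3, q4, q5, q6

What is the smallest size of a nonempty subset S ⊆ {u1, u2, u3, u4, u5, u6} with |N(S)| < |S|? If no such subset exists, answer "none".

A matching saturating every left vertex exists, for instance u1→q2, u2→q5, u3→q1, u4→q3, u5→q4, u6→q6.
By Hall's marriage theorem, this means |N(S)| ≥ |S| for every subset S, so no violating subset exists.

none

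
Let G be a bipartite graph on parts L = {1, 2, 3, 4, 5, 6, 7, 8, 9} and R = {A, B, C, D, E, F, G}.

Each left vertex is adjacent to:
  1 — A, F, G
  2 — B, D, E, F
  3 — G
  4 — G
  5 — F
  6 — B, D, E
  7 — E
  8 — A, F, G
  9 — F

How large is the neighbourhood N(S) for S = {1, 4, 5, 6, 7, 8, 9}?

6

The union of neighbours of {1, 4, 5, 6, 7, 8, 9} is {A, B, D, E, F, G}, which has 6 elements.
Since |N(S)| = 6 < |S| = 7, Hall's condition fails for this subset.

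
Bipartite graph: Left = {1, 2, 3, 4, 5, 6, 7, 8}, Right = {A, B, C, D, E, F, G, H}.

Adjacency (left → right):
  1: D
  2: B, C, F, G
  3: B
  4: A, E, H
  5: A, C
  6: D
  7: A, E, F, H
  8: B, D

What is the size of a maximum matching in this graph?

6

A valid assignment of size 6: 1→D, 2→F, 3→B, 4→E, 5→C, 7→H.
The set {1, 3, 6, 8} has only 2 neighbours ({B, D}), so by Hall's theorem at most 6 of the 8 left vertices can be matched.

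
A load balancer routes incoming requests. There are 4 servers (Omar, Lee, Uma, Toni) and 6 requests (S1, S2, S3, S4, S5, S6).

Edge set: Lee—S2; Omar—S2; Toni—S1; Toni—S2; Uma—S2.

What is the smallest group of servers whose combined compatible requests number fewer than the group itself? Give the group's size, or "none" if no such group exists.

2

Take S = {Omar, Lee}. Its neighbourhood is {S2}, so |N(S)| = 1 < |S| = 2.
No single vertex violates Hall's condition since each has at least one neighbour, so 2 is the minimum.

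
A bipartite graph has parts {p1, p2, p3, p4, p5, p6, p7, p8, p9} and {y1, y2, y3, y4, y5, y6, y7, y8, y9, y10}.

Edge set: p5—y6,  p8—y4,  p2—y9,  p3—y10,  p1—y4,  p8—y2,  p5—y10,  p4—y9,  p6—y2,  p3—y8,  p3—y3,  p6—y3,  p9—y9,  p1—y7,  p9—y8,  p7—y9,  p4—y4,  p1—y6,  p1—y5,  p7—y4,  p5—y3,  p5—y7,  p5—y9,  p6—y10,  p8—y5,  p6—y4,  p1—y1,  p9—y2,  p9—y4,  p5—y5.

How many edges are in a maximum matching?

8

For example, pair p1–y7, p2–y9, p3–y10, p4–y4, p5–y6, p6–y3, p8–y2, p9–y8.
The set {p2, p4, p7} has only 2 neighbours ({y4, y9}), so by Hall's theorem at most 8 of the 9 left vertices can be matched.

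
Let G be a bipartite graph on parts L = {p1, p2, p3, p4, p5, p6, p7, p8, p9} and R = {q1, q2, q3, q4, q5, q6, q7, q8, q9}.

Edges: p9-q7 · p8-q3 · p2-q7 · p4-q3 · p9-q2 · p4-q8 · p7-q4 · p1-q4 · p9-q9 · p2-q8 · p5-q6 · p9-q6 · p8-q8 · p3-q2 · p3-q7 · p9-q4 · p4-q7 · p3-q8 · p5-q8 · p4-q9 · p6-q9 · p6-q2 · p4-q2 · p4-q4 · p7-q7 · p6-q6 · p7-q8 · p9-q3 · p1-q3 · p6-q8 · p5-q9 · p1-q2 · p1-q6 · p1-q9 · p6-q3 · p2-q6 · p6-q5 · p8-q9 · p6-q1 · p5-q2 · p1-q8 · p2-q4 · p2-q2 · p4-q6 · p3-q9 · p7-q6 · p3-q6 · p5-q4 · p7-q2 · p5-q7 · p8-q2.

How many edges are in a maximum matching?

8

A valid assignment of size 8: p1→q3, p2→q2, p3→q9, p4→q7, p5→q6, p6→q1, p7→q4, p8→q8.
The set {p1, p2, p3, p4, p5, p7, p8, p9} has only 7 neighbours ({q2, q3, q4, q6, q7, q8, q9}), so by Hall's theorem at most 8 of the 9 left vertices can be matched.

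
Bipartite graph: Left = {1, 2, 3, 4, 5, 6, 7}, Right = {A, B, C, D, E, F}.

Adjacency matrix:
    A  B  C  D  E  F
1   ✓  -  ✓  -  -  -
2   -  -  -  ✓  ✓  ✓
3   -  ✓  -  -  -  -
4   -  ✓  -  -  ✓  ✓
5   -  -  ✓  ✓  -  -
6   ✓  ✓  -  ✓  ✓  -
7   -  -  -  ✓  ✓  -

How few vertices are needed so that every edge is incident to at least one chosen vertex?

{A, B, C, D, E, F} is a vertex cover of size 6: every edge has an endpoint in this set.
No smaller cover exists because 1–A, 2–D, 3–B, 4–F, 5–C, 6–E is a matching of size 6, and a cover must include an endpoint of each of these disjoint edges (König's theorem).

6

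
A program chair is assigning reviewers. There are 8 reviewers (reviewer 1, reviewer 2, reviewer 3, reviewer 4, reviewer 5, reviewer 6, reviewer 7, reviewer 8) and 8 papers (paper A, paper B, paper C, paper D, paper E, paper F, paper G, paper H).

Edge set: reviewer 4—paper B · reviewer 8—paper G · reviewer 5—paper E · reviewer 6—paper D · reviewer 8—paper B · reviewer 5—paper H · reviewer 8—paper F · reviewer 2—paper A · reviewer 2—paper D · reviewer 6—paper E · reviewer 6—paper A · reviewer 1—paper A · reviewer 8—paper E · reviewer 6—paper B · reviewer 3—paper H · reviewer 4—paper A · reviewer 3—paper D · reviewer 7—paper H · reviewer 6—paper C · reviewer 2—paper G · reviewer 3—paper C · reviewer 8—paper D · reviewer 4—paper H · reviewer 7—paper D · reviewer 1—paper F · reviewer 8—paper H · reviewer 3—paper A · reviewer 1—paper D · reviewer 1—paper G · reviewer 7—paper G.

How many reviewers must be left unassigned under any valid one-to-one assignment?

One maximum matching: reviewer 1–paper F, reviewer 2–paper D, reviewer 3–paper H, reviewer 4–paper A, reviewer 5–paper E, reviewer 6–paper C, reviewer 7–paper G, reviewer 8–paper B.
All 8 reviewers are matched, so no larger matching exists.
That matches 8 of the 8, leaving 0 unmatched; no matching can do better.

0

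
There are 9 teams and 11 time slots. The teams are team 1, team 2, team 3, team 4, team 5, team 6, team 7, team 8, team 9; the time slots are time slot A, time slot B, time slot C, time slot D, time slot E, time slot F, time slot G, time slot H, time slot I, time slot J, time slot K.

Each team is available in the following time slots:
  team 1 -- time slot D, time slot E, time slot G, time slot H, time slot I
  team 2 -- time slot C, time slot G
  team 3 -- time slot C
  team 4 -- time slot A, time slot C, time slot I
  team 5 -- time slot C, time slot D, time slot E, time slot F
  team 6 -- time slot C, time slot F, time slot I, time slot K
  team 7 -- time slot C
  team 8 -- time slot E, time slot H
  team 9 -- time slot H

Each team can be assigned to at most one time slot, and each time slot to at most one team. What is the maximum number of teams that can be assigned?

A valid assignment of size 8: team 1-time slot D, team 2-time slot G, team 3-time slot C, team 4-time slot A, team 5-time slot F, team 6-time slot I, team 8-time slot E, team 9-time slot H.
The set {team 3, team 7} has only 1 neighbour ({time slot C}), so by Hall's theorem at most 8 of the 9 teams can be matched.

8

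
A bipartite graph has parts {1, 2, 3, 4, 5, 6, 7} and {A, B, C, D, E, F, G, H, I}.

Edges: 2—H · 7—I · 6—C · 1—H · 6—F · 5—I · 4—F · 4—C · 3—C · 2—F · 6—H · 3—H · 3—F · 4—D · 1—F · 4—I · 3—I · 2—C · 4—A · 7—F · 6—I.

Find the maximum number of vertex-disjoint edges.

A valid assignment of size 5: 1–H, 2–C, 3–F, 4–A, 5–I.
The set {1, 2, 3, 5, 6, 7} has only 4 neighbours ({C, F, H, I}), so by Hall's theorem at most 5 of the 7 left vertices can be matched.

5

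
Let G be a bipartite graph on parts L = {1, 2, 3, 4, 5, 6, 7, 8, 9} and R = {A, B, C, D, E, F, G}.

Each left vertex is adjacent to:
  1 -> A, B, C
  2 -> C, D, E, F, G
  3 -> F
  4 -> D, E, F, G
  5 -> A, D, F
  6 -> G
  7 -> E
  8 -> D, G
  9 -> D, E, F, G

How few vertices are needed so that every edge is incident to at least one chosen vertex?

7

{1, 2, 5, D, E, F, G} is a vertex cover of size 7: every edge has an endpoint in this set.
No smaller cover exists because 1–B, 2–C, 3–F, 4–D, 5–A, 6–G, 7–E is a matching of size 7, and a cover must include an endpoint of each of these disjoint edges (König's theorem).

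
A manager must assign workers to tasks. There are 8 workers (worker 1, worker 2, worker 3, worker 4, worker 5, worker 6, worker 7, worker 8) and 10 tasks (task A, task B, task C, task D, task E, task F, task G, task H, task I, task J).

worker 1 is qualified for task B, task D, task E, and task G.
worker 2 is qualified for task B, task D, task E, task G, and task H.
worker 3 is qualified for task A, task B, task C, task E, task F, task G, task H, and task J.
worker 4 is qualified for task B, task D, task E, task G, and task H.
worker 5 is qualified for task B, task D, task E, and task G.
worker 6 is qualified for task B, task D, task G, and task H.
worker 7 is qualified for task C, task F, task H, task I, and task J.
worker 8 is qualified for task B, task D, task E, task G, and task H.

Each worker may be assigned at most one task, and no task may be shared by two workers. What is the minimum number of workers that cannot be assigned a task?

A valid assignment of size 7: worker 1→task E, worker 2→task B, worker 3→task A, worker 4→task H, worker 5→task G, worker 6→task D, worker 7→task F.
The set {worker 1, worker 2, worker 4, worker 5, worker 6, worker 8} has only 5 neighbours ({task B, task D, task E, task G, task H}), so by Hall's theorem at most 7 of the 8 workers can be matched.
That matches 7 of the 8, leaving 1 unmatched; no matching can do better.

1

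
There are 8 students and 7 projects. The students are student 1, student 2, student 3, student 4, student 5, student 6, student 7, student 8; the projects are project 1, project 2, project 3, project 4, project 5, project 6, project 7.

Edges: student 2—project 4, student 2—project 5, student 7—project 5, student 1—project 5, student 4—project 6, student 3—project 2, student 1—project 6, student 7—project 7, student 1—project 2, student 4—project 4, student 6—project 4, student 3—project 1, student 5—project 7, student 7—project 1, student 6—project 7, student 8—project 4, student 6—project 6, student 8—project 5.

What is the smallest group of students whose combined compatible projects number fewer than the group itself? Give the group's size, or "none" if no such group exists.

5

Take S = {student 2, student 4, student 5, student 6, student 8}. Its neighbourhood is {project 4, project 5, project 6, project 7}, so |N(S)| = 4 < |S| = 5.
Every subset of size less than 5 has at least as many neighbours as members, so 5 is the minimum.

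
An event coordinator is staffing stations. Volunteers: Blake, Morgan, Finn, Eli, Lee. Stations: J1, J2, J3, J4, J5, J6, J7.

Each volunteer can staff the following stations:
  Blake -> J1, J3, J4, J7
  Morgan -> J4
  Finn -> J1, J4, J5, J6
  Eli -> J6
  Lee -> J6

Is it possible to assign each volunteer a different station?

No

The set {Eli, Lee} has only 1 neighbour ({J6}), so by Hall's theorem at most 4 of the 5 volunteers can be matched.
Hence no matching covers every volunteer.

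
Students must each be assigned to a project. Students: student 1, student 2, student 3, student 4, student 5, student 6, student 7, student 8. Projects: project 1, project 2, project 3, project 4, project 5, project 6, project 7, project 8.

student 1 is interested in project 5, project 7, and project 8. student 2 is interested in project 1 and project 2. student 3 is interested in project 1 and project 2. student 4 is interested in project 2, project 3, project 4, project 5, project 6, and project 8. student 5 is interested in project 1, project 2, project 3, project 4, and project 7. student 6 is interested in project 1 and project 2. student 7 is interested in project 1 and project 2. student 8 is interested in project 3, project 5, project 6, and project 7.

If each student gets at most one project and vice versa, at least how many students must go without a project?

A valid assignment of size 6: student 1→project 8, student 2→project 2, student 3→project 1, student 4→project 6, student 5→project 7, student 8→project 3.
The set {student 2, student 3, student 6, student 7} has only 2 neighbours ({project 1, project 2}), so by Hall's theorem at most 6 of the 8 students can be matched.
That matches 6 of the 8, leaving 2 unmatched; no matching can do better.

2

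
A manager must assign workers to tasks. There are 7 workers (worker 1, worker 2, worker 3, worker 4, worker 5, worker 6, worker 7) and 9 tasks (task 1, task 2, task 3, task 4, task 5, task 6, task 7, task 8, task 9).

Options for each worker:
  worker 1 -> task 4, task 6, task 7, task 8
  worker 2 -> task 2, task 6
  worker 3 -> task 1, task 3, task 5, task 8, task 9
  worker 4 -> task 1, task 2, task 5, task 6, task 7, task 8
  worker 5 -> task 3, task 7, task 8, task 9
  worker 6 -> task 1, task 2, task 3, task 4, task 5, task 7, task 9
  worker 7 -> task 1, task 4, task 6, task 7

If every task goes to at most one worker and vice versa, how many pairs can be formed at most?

A valid assignment of size 7: worker 1–task 6, worker 2–task 2, worker 3–task 5, worker 4–task 1, worker 5–task 8, worker 6–task 4, worker 7–task 7.
This saturates every worker, so 7 is the maximum.

7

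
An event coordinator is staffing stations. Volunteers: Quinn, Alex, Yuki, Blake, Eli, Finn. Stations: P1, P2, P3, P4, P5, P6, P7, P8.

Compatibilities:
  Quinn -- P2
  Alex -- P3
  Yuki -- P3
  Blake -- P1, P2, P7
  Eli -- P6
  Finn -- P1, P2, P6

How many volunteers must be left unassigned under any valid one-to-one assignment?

A valid assignment of size 5: Quinn–P2, Alex–P3, Blake–P7, Eli–P6, Finn–P1.
The set {Alex, Yuki} has only 1 neighbour ({P3}), so by Hall's theorem at most 5 of the 6 volunteers can be matched.
That matches 5 of the 6, leaving 1 unmatched; no matching can do better.

1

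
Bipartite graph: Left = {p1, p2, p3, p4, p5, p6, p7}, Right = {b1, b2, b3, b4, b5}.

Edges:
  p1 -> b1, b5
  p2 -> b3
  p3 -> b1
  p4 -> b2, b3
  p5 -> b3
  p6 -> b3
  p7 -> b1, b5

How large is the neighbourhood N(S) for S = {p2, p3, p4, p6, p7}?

4

The union of neighbours of {p2, p3, p4, p6, p7} is {b1, b2, b3, b5}, which has 4 elements.
Since |N(S)| = 4 < |S| = 5, Hall's condition fails for this subset.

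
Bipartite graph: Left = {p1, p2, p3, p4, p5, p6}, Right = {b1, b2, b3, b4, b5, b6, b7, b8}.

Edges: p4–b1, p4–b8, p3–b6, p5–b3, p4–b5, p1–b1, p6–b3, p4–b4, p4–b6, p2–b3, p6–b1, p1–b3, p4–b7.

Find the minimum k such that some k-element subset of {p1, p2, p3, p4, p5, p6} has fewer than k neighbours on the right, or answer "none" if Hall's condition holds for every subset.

Take S = {p2, p5}. Its neighbourhood is {b3}, so |N(S)| = 1 < |S| = 2.
No single vertex violates Hall's condition since each has at least one neighbour, so 2 is the minimum.

2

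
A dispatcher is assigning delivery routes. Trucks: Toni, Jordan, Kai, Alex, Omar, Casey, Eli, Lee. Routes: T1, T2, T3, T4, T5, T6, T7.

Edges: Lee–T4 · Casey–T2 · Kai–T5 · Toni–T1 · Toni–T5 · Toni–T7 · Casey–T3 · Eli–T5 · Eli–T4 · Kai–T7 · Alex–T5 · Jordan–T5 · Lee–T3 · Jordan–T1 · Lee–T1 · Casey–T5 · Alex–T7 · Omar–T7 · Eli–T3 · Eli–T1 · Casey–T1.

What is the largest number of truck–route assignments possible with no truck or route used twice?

For example, pair Toni→T5, Jordan→T1, Kai→T7, Casey→T2, Eli→T3, Lee→T4.
The set {Toni, Jordan, Kai, Alex, Omar} has only 3 neighbours ({T1, T5, T7}), so by Hall's theorem at most 6 of the 8 trucks can be matched.

6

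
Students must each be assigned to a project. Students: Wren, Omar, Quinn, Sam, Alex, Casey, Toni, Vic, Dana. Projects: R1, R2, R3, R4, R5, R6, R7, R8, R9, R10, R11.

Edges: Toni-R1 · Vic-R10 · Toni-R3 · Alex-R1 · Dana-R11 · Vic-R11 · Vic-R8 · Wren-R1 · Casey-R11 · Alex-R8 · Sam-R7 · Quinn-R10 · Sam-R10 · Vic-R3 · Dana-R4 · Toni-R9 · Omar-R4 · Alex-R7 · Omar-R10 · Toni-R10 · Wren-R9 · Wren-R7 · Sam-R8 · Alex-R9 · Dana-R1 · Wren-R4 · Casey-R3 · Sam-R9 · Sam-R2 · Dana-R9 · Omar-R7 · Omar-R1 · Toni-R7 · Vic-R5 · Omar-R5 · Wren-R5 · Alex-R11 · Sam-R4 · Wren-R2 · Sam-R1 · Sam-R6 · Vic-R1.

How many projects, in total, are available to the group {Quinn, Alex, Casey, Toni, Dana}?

8

The union of neighbours of {Quinn, Alex, Casey, Toni, Dana} is {R1, R3, R4, R7, R8, R9, R10, R11}, which has 8 elements.
Since |N(S)| = 8 ≥ |S| = 5, Hall's condition holds for this subset.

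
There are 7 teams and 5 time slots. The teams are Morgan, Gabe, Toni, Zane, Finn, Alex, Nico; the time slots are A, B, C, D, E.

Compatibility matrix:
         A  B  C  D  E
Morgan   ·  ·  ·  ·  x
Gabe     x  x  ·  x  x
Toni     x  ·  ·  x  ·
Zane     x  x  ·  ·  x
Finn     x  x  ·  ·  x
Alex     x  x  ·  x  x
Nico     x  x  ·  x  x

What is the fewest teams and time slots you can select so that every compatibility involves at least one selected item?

{A, B, D, E} is a vertex cover of size 4: every edge has an endpoint in this set.
No smaller cover exists because Morgan–E, Gabe–D, Toni–A, Zane–B is a matching of size 4, and a cover must include an endpoint of each of these disjoint edges (König's theorem).

4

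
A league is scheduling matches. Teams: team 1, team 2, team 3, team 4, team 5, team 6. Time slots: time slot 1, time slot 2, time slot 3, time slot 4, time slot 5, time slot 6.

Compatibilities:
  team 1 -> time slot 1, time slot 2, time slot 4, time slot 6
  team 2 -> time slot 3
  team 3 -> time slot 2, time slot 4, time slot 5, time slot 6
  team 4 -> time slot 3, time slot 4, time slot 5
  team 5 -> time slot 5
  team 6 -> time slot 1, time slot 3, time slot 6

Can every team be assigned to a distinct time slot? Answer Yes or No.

For example, pair team 1-time slot 1, team 2-time slot 3, team 3-time slot 2, team 4-time slot 4, team 5-time slot 5, team 6-time slot 6.
Every team is matched, so this is a perfect matching.

Yes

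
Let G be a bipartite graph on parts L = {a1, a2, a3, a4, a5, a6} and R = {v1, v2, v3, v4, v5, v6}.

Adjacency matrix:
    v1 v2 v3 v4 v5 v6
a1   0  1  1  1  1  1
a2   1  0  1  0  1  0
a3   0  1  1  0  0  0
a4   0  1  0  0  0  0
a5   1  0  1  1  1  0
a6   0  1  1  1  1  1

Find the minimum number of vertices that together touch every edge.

The 6 edges a1–v4, a2–v5, a3–v3, a4–v2, a5–v1, a6–v6 form a matching, so any vertex cover needs at least 6 vertices (one per matched edge).
Conversely {a1, a2, a3, a4, a5, a6} meets every edge and has exactly 6 vertices, so 6 is optimal.

6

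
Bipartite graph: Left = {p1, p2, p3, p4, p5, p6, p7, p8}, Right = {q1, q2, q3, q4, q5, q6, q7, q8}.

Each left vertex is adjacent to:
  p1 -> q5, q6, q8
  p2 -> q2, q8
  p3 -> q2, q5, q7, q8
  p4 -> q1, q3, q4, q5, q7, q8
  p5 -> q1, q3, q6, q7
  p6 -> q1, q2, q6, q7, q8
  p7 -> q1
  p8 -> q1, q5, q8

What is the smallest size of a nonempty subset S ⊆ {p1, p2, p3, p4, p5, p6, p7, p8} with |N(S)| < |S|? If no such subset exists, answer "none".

none

A matching saturating every left vertex exists, for instance p1→q5, p2→q2, p3→q7, p4→q4, p5→q3, p6→q6, p7→q1, p8→q8.
By Hall's marriage theorem, this means |N(S)| ≥ |S| for every subset S, so no violating subset exists.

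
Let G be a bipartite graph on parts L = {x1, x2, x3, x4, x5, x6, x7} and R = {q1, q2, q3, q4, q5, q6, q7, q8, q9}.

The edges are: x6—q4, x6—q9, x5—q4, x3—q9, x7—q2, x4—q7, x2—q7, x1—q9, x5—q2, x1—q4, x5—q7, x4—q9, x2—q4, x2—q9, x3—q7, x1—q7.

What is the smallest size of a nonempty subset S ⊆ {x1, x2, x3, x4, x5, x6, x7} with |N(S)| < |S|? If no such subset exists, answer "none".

4

Take S = {x1, x2, x3, x4}. Its neighbourhood is {q4, q7, q9}, so |N(S)| = 3 < |S| = 4.
Every subset of size less than 4 has at least as many neighbours as members, so 4 is the minimum.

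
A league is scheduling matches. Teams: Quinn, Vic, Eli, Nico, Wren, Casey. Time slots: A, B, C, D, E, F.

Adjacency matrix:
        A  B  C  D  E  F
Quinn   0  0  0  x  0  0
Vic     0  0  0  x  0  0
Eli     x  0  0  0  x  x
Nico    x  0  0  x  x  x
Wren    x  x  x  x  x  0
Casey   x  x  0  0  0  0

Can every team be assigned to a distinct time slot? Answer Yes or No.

No

The set {Quinn, Vic} has only 1 neighbour ({D}), so by Hall's theorem at most 5 of the 6 teams can be matched.
Hence no matching covers every team.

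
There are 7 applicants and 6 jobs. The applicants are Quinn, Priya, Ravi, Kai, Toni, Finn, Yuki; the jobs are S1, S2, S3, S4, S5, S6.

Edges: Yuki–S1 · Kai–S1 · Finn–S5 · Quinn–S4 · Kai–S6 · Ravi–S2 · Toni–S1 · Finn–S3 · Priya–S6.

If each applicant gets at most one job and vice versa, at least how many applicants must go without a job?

For example, pair Quinn-S4, Priya-S6, Ravi-S2, Kai-S1, Finn-S3.
The set {Priya, Kai, Toni, Yuki} has only 2 neighbours ({S1, S6}), so by Hall's theorem at most 5 of the 7 applicants can be matched.
That matches 5 of the 7, leaving 2 unmatched; no matching can do better.

2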